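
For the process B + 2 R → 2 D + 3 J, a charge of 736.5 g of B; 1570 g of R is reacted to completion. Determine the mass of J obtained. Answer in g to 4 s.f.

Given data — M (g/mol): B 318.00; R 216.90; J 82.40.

572.5 g

n(B) = 736.5 / 318.00 = 2.316 mol
n(R) = 1570 / 216.90 = 7.238 mol
n/ν for B = 2.316/1 = 2.316
n/ν for R = 7.238/2 = 3.619
Smallest n/ν is B → limiting reagent.
n(J) = (3/1) × 2.316 = 6.948 mol
mass = 6.948 × 82.40 = 572.5 g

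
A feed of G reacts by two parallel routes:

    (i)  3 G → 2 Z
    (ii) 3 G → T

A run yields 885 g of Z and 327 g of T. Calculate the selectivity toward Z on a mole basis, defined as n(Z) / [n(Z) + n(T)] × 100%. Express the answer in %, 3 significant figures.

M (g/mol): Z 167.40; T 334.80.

n(Z) = 885 / 167.40 = 5.287 mol
n(T) = 327 / 334.80 = 0.9767 mol
selectivity = 5.287/(5.287+0.9767) × 100 = 84.41 %

84.4 %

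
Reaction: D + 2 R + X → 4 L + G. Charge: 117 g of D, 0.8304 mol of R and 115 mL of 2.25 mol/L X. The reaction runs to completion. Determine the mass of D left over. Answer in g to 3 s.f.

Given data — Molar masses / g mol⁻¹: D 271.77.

46.7 g

n(D) = 117.0 / 271.77 = 0.4305 mol
n(R) = 0.8304 mol
n(X) = 2.25 × 115.0/1000 = 0.2588 mol
n/ν → D: 0.4305, R: 0.4152, X: 0.2588; X is limiting.
D consumed = (1/1) × 0.2588 = 0.2588 mol
D remaining = 0.4305 − 0.2588 = 0.1717 mol
mass = 0.1717 × 271.77 = 46.66 g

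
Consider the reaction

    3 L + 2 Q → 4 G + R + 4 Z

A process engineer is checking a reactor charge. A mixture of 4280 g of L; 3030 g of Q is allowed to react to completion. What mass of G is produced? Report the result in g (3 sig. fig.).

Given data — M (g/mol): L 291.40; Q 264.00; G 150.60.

2950 g

n(L) = 4280 / 291.40 = 14.69 mol
n(Q) = 3030 / 264.00 = 11.48 mol
n/ν for L = 14.69/3 = 4.897
n/ν for Q = 11.48/2 = 5.740
Smallest n/ν is L → limiting reagent.
n(G) = (4/3) × 14.69 = 19.59 mol
mass = 19.59 × 150.60 = 2950 g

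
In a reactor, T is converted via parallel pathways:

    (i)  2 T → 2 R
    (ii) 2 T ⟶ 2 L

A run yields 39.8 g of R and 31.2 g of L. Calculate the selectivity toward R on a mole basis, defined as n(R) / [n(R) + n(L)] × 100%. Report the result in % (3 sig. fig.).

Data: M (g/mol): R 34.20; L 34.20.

56.1 %

n(R) = 39.8 / 34.20 = 1.164 mol
n(L) = 31.2 / 34.20 = 0.9123 mol
selectivity = 1.164/(1.164+0.9123) × 100 = 56.06 %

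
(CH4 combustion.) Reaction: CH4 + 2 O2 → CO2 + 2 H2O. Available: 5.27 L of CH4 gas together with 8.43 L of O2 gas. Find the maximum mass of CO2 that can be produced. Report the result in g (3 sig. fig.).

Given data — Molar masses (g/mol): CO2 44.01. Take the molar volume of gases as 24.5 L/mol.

7.57 g

n(CH4) = 5.270 / 24.5 = 0.2151 mol
n(O2) = 8.430 / 24.5 = 0.3441 mol
n/ν for CH4 = 0.2151/1 = 0.2151
n/ν for O2 = 0.3441/2 = 0.1721
Smallest n/ν is O2 → limiting reagent.
n(CO2) = (1/2) × 0.3441 = 0.1721 mol
mass = 0.1721 × 44.01 = 7.574 g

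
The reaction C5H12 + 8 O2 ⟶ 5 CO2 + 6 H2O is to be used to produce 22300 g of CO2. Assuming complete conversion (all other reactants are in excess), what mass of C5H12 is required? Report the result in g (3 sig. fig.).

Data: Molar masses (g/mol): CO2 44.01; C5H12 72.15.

7310 g

n(CO2) = 22300 / 44.01 = 506.7 mol
n(C5H12) = (1/5) × 506.7 = 101.3 mol
mass = 101.3 × 72.15 = 7309 g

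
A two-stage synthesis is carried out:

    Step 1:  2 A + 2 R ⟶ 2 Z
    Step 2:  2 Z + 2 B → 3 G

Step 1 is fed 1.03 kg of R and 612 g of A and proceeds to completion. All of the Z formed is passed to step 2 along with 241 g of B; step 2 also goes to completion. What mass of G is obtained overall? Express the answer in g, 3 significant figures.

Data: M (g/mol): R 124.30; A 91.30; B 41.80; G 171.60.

Step 1:
n(R) = 1.030×1000 / 124.30 = 8.286 mol
n(A) = 612.0 / 91.30 = 6.703 mol
n/ν for R = 8.286/2 = 4.143
n/ν for A = 6.703/2 = 3.352
Smallest n/ν is A → limiting reagent.
n(Z) produced = (2/2) × 6.703 = 6.703 mol
Step 2:
n(Z) available = 6.703 mol
n(B) = 241.0 / 41.80 = 5.766 mol
n/ν for Z = 6.703/2 = 3.352
n/ν for B = 5.766/2 = 2.883
Smallest n/ν is B → limiting reagent.
n(G) = (3/2) × 5.766 = 8.649 mol
mass = 8.649 × 171.60 = 1484 g

1480 g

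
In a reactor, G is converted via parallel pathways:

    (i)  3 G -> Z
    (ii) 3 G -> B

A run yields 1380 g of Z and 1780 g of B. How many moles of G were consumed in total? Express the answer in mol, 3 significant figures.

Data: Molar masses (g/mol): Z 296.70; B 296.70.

n(Z) = 1380 / 296.70 = 4.651 mol
n(B) = 1780 / 296.70 = 5.999 mol
n(G) via (i) = (3/1)×4.651 = 13.95 mol
n(G) via (ii) = (3/1)×5.999 = 18.00 mol
total n(G) = 13.95 + 18.00 = 31.95 mol

32.0 mol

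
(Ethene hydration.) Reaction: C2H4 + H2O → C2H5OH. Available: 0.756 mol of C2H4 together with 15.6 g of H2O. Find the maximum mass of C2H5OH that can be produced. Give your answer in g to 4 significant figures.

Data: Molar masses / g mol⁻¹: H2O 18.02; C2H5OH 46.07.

34.83 g

n(C2H4) = 0.7560 mol
n(H2O) = 15.60 / 18.02 = 0.8657 mol
n/ν for C2H4 = 0.7560/1 = 0.7560
n/ν for H2O = 0.8657/1 = 0.8657
Smallest n/ν is C2H4 → limiting reagent.
n(C2H5OH) = (1/1) × 0.7560 = 0.7560 mol
mass = 0.7560 × 46.07 = 34.83 g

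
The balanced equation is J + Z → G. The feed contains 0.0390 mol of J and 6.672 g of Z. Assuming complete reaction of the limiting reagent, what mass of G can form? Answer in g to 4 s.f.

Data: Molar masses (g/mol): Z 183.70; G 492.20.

17.88 g

n(J) = 0.03900 mol
n(Z) = 6.672 / 183.70 = 0.03632 mol
n/ν for J = 0.03900/1 = 0.03900
n/ν for Z = 0.03632/1 = 0.03632
Smallest n/ν is Z → limiting reagent.
n(G) = (1/1) × 0.03632 = 0.03632 mol
mass = 0.03632 × 492.20 = 17.88 g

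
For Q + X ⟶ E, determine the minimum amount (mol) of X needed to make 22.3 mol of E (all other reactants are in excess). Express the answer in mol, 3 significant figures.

22.3 mol

n(E) = 22.30 mol
n(X) = (1/1) × 22.30 = 22.30 mol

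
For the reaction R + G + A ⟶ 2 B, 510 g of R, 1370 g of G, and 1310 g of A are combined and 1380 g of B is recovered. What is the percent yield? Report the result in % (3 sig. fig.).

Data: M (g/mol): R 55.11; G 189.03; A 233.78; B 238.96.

51.5 %

n(R) = 510.0 / 55.11 = 9.254 mol
n(G) = 1370 / 189.03 = 7.248 mol
n(A) = 1310 / 233.78 = 5.604 mol
n/ν → R: 9.254, G: 7.248, A: 5.604; A is limiting.
theoretical n(B) = (2/1) × 5.604 = 11.21 mol → 2679 g
% yield = 1380 / 2679 × 100 = 51.51 %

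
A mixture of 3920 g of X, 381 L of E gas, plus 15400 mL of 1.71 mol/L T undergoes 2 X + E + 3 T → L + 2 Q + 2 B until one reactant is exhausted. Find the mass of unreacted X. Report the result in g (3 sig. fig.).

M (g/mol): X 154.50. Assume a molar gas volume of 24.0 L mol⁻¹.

n(X) = 3920 / 154.50 = 25.37 mol
n(E) = 381.0 / 24.0 = 15.88 mol
n(T) = 1.71 × 15400/1000 = 26.33 mol
n/ν for X = 25.37/2 = 12.69
n/ν for E = 15.88/1 = 15.88
n/ν for T = 26.33/3 = 8.777
Smallest n/ν is T → limiting reagent.
X consumed = (2/3) × 26.33 = 17.55 mol
X remaining = 25.37 − 17.55 = 7.820 mol
mass = 7.820 × 154.50 = 1208 g

1210 g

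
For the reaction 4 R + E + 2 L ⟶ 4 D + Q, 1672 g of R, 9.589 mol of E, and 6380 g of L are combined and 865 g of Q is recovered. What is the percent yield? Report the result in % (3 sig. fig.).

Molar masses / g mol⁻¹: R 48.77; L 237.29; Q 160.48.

62.9 %

n(R) = 1672 / 48.77 = 34.28 mol
n(E) = 9.589 mol
n(L) = 6380 / 237.29 = 26.89 mol
n/ν → R: 8.570, E: 9.589, L: 13.45; R is limiting.
theoretical n(Q) = (1/4) × 34.28 = 8.570 mol → 1375 g
% yield = 865 / 1375 × 100 = 62.91 %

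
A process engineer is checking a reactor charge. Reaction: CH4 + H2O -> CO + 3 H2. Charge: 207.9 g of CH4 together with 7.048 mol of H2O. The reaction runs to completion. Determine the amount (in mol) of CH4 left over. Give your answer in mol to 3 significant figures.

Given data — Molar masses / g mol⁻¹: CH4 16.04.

5.91 mol

n(CH4) = 207.9 / 16.04 = 12.96 mol
n(H2O) = 7.048 mol
n/ν for CH4 = 12.96/1 = 12.96
n/ν for H2O = 7.048/1 = 7.048
Smallest n/ν is H2O → limiting reagent.
CH4 consumed = (1/1) × 7.048 = 7.048 mol
CH4 remaining = 12.96 − 7.048 = 5.912 mol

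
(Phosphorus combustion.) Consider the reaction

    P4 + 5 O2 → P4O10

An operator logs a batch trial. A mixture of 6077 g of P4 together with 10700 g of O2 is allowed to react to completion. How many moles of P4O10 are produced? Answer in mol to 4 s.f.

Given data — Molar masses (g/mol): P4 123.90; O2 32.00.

n(P4) = 6077 / 123.90 = 49.05 mol
n(O2) = 10700 / 32.00 = 334.4 mol
n/ν for P4 = 49.05/1 = 49.05
n/ν for O2 = 334.4/5 = 66.88
Smallest n/ν is P4 → limiting reagent.
n(P4O10) = (1/1) × 49.05 = 49.05 mol

49.05 mol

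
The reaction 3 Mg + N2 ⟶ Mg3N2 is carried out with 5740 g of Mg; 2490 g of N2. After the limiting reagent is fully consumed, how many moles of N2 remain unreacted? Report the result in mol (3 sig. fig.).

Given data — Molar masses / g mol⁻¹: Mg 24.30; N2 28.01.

10.2 mol

n(Mg) = 5740 / 24.30 = 236.2 mol
n(N2) = 2490 / 28.01 = 88.90 mol
n/ν → Mg: 78.73, N2: 88.90; Mg is limiting.
N2 consumed = (1/3) × 236.2 = 78.73 mol
N2 remaining = 88.90 − 78.73 = 10.17 mol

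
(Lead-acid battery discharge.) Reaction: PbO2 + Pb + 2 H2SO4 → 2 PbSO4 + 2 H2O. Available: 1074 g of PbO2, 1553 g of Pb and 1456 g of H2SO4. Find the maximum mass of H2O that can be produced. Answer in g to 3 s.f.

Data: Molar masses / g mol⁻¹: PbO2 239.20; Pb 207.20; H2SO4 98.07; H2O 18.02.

162 g

n(PbO2) = 1074 / 239.20 = 4.490 mol
n(Pb) = 1553 / 207.20 = 7.495 mol
n(H2SO4) = 1456 / 98.07 = 14.85 mol
n/ν for PbO2 = 4.490/1 = 4.490
n/ν for Pb = 7.495/1 = 7.495
n/ν for H2SO4 = 14.85/2 = 7.425
Smallest n/ν is PbO2 → limiting reagent.
n(H2O) = (2/1) × 4.490 = 8.980 mol
mass = 8.980 × 18.02 = 161.8 g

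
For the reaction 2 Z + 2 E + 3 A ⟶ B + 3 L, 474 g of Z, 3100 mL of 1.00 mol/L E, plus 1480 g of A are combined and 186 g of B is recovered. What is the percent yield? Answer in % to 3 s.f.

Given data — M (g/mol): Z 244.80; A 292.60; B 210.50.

n(Z) = 474.0 / 244.80 = 1.936 mol
n(E) = 1.00 × 3100/1000 = 3.100 mol
n(A) = 1480 / 292.60 = 5.058 mol
n/ν for Z = 1.936/2 = 0.9680
n/ν for E = 3.100/2 = 1.550
n/ν for A = 5.058/3 = 1.686
Smallest n/ν is Z → limiting reagent.
theoretical n(B) = (1/2) × 1.936 = 0.9680 mol → 203.8 g
% yield = 186 / 203.8 × 100 = 91.27 %

91.3 %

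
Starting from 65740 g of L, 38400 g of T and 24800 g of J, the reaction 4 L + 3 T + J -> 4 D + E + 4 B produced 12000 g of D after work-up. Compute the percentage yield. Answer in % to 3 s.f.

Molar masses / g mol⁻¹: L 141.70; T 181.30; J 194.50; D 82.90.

n(L) = 65740 / 141.70 = 463.9 mol
n(T) = 38400 / 181.30 = 211.8 mol
n(J) = 24800 / 194.50 = 127.5 mol
n/ν → L: 116.0, T: 70.60, J: 127.5; T is limiting.
theoretical n(D) = (4/3) × 211.8 = 282.4 mol → 23410 g
% yield = 12000 / 23410 × 100 = 51.26 %

51.3 %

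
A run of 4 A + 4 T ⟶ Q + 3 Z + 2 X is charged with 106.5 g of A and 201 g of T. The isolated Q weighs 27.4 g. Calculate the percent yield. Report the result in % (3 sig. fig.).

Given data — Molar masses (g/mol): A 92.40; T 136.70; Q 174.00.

54.6 %

n(A) = 106.5 / 92.40 = 1.153 mol
n(T) = 201.0 / 136.70 = 1.470 mol
n/ν → A: 0.2883, T: 0.3675; A is limiting.
theoretical n(Q) = (1/4) × 1.153 = 0.2883 mol → 50.16 g
% yield = 27.4 / 50.16 × 100 = 54.63 %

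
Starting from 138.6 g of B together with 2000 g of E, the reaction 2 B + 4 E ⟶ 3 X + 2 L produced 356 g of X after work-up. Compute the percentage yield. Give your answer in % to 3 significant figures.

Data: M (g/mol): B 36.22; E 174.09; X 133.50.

n(B) = 138.6 / 36.22 = 3.827 mol
n(E) = 2000 / 174.09 = 11.49 mol
n/ν for B = 3.827/2 = 1.914
n/ν for E = 11.49/4 = 2.873
Smallest n/ν is B → limiting reagent.
theoretical n(X) = (3/2) × 3.827 = 5.741 mol → 766.4 g
% yield = 356 / 766.4 × 100 = 46.45 %

46.5 %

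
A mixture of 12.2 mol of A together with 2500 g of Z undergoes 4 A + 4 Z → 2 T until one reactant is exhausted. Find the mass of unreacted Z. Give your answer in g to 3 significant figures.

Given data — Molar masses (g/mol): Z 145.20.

729 g

n(A) = 12.20 mol
n(Z) = 2500 / 145.20 = 17.22 mol
n/ν for A = 12.20/4 = 3.050
n/ν for Z = 17.22/4 = 4.305
Smallest n/ν is A → limiting reagent.
Z consumed = (4/4) × 12.20 = 12.20 mol
Z remaining = 17.22 − 12.20 = 5.020 mol
mass = 5.020 × 145.20 = 728.9 g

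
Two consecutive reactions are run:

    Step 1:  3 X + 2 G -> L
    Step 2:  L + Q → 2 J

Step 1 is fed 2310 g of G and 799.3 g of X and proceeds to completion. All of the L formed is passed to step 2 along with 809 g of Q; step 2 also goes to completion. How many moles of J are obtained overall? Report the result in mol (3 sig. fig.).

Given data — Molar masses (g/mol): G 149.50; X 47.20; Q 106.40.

11.3 mol

Step 1:
n(G) = 2310 / 149.50 = 15.45 mol
n(X) = 799.3 / 47.20 = 16.93 mol
n/ν for G = 15.45/2 = 7.725
n/ν for X = 16.93/3 = 5.643
Smallest n/ν is X → limiting reagent.
n(L) produced = (1/3) × 16.93 = 5.643 mol
Step 2:
n(L) available = 5.643 mol
n(Q) = 809.0 / 106.40 = 7.603 mol
n/ν for L = 5.643/1 = 5.643
n/ν for Q = 7.603/1 = 7.603
Smallest n/ν is L → limiting reagent.
n(J) = (2/1) × 5.643 = 11.29 mol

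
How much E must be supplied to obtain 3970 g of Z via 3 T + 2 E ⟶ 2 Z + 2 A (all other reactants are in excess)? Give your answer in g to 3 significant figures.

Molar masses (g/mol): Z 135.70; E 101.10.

n(Z) = 3970 / 135.70 = 29.26 mol
n(E) = (2/2) × 29.26 = 29.26 mol
mass = 29.26 × 101.10 = 2958 g

2960 g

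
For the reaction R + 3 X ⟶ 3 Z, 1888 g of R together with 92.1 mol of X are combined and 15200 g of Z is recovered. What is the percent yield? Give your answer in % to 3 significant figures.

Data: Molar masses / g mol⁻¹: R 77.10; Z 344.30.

60.1 %

n(R) = 1888 / 77.10 = 24.49 mol
n(X) = 92.10 mol
n/ν → R: 24.49, X: 30.70; R is limiting.
theoretical n(Z) = (3/1) × 24.49 = 73.47 mol → 25300 g
% yield = 15200 / 25300 × 100 = 60.08 %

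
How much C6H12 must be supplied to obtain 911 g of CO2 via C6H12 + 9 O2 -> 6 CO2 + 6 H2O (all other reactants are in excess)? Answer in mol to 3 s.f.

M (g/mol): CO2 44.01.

3.45 mol

n(CO2) = 911 / 44.01 = 20.70 mol
n(C6H12) = (1/6) × 20.70 = 3.450 mol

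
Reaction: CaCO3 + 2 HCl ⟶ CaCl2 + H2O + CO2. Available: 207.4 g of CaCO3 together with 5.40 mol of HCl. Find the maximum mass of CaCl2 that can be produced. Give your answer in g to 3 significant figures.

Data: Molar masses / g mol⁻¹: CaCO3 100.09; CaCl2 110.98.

230 g

n(CaCO3) = 207.4 / 100.09 = 2.072 mol
n(HCl) = 5.400 mol
n/ν for CaCO3 = 2.072/1 = 2.072
n/ν for HCl = 5.400/2 = 2.700
Smallest n/ν is CaCO3 → limiting reagent.
n(CaCl2) = (1/1) × 2.072 = 2.072 mol
mass = 2.072 × 110.98 = 230.0 g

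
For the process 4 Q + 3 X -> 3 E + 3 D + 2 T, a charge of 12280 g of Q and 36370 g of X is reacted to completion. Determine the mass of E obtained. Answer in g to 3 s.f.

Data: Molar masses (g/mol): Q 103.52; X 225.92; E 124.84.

n(Q) = 12280 / 103.52 = 118.6 mol
n(X) = 36370 / 225.92 = 161.0 mol
n/ν → Q: 29.65, X: 53.67; Q is limiting.
n(E) = (3/4) × 118.6 = 88.95 mol
mass = 88.95 × 124.84 = 11100 g

11100 g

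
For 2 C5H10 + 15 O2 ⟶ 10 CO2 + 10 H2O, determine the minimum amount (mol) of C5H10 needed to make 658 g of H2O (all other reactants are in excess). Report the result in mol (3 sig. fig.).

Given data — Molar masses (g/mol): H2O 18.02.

7.30 mol

n(H2O) = 658 / 18.02 = 36.51 mol
n(C5H10) = (2/10) × 36.51 = 7.302 mol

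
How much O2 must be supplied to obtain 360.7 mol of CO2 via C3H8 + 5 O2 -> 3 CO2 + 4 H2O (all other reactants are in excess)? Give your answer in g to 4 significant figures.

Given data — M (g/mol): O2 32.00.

19240 g

n(CO2) = 360.7 mol
n(O2) = (5/3) × 360.7 = 601.2 mol
mass = 601.2 × 32.00 = 19240 g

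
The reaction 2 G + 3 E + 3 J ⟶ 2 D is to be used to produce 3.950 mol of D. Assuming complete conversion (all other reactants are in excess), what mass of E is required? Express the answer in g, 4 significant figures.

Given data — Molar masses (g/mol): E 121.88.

n(D) = 3.950 mol
n(E) = (3/2) × 3.950 = 5.925 mol
mass = 5.925 × 121.88 = 722.1 g

722.1 g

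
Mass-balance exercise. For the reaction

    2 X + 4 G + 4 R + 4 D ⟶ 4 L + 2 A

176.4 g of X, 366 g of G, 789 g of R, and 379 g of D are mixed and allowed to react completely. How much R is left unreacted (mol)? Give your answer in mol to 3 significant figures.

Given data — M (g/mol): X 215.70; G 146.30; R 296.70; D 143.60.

n(X) = 176.4 / 215.70 = 0.8178 mol
n(G) = 366.0 / 146.30 = 2.502 mol
n(R) = 789.0 / 296.70 = 2.659 mol
n(D) = 379.0 / 143.60 = 2.639 mol
n/ν → X: 0.4089, G: 0.6255, R: 0.6648, D: 0.6598; X is limiting.
R consumed = (4/2) × 0.8178 = 1.636 mol
R remaining = 2.659 − 1.636 = 1.023 mol

1.02 mol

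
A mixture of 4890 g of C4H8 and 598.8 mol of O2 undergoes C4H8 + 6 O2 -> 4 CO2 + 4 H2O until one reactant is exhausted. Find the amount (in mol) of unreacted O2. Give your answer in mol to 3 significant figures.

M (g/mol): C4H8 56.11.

n(C4H8) = 4890 / 56.11 = 87.15 mol
n(O2) = 598.8 mol
n/ν → C4H8: 87.15, O2: 99.80; C4H8 is limiting.
O2 consumed = (6/1) × 87.15 = 522.9 mol
O2 remaining = 598.8 − 522.9 = 75.90 mol

75.9 mol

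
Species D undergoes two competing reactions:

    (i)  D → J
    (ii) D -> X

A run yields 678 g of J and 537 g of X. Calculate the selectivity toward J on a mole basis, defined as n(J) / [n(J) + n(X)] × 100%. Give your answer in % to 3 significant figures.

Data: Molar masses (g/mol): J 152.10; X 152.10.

55.8 %

n(J) = 678 / 152.10 = 4.458 mol
n(X) = 537 / 152.10 = 3.531 mol
selectivity = 4.458/(4.458+3.531) × 100 = 55.80 %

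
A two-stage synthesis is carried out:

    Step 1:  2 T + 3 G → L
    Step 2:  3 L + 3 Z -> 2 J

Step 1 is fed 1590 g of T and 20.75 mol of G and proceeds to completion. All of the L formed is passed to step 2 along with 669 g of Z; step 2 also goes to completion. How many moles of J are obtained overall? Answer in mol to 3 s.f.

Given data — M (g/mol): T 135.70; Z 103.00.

Step 1:
n(T) = 1590 / 135.70 = 11.72 mol
n(G) = 20.75 mol
n/ν for T = 11.72/2 = 5.860
n/ν for G = 20.75/3 = 6.917
Smallest n/ν is T → limiting reagent.
n(L) produced = (1/2) × 11.72 = 5.860 mol
Step 2:
n(L) available = 5.860 mol
n(Z) = 669.0 / 103.00 = 6.495 mol
n/ν for L = 5.860/3 = 1.953
n/ν for Z = 6.495/3 = 2.165
Smallest n/ν is L → limiting reagent.
n(J) = (2/3) × 5.860 = 3.907 mol

3.91 mol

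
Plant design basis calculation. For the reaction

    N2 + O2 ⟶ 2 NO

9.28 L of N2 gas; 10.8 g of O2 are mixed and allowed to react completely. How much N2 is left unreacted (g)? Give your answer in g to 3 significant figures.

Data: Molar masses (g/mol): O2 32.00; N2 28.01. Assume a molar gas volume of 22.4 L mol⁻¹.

n(N2) = 9.280 / 22.4 = 0.4143 mol
n(O2) = 10.80 / 32.00 = 0.3375 mol
n/ν for N2 = 0.4143/1 = 0.4143
n/ν for O2 = 0.3375/1 = 0.3375
Smallest n/ν is O2 → limiting reagent.
N2 consumed = (1/1) × 0.3375 = 0.3375 mol
N2 remaining = 0.4143 − 0.3375 = 0.07680 mol
mass = 0.07680 × 28.01 = 2.151 g

2.15 g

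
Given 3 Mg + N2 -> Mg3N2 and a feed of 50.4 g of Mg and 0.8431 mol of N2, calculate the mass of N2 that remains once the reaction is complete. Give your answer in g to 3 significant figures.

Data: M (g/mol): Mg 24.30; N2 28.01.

4.25 g

n(Mg) = 50.40 / 24.30 = 2.074 mol
n(N2) = 0.8431 mol
n/ν for Mg = 2.074/3 = 0.6913
n/ν for N2 = 0.8431/1 = 0.8431
Smallest n/ν is Mg → limiting reagent.
N2 consumed = (1/3) × 2.074 = 0.6913 mol
N2 remaining = 0.8431 − 0.6913 = 0.1518 mol
mass = 0.1518 × 28.01 = 4.252 g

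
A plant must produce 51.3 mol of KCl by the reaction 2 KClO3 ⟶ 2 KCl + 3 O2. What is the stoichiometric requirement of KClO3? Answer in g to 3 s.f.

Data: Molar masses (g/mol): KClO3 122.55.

6290 g

n(KCl) = 51.30 mol
n(KClO3) = (2/2) × 51.30 = 51.30 mol
mass = 51.30 × 122.55 = 6287 g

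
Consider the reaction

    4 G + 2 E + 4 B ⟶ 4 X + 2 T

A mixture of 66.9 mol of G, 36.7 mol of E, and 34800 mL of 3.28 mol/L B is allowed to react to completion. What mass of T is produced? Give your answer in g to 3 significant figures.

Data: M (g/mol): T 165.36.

5530 g

n(G) = 66.90 mol
n(E) = 36.70 mol
n(B) = 3.28 × 34800/1000 = 114.1 mol
n/ν for G = 66.90/4 = 16.73
n/ν for E = 36.70/2 = 18.35
n/ν for B = 114.1/4 = 28.53
Smallest n/ν is G → limiting reagent.
n(T) = (2/4) × 66.90 = 33.45 mol
mass = 33.45 × 165.36 = 5531 g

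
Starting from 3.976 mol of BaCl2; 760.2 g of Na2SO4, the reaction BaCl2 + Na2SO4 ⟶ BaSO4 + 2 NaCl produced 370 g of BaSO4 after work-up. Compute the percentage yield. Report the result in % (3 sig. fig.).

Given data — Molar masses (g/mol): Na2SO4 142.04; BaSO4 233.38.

39.9 %

n(BaCl2) = 3.976 mol
n(Na2SO4) = 760.2 / 142.04 = 5.352 mol
n/ν for BaCl2 = 3.976/1 = 3.976
n/ν for Na2SO4 = 5.352/1 = 5.352
Smallest n/ν is BaCl2 → limiting reagent.
theoretical n(BaSO4) = (1/1) × 3.976 = 3.976 mol → 927.9 g
% yield = 370 / 927.9 × 100 = 39.87 %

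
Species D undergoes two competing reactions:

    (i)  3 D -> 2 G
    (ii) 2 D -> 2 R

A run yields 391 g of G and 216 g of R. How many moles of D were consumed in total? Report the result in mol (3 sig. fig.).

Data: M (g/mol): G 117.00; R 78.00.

n(G) = 391 / 117.00 = 3.342 mol
n(R) = 216 / 78.00 = 2.769 mol
n(D) via (i) = (3/2)×3.342 = 5.013 mol
n(D) via (ii) = (2/2)×2.769 = 2.769 mol
total n(D) = 5.013 + 2.769 = 7.782 mol

7.78 mol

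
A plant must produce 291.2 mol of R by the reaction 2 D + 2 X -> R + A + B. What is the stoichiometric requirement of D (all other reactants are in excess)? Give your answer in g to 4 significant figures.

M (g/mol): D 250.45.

145900 g

n(R) = 291.2 mol
n(D) = (2/1) × 291.2 = 582.4 mol
mass = 582.4 × 250.45 = 145900 g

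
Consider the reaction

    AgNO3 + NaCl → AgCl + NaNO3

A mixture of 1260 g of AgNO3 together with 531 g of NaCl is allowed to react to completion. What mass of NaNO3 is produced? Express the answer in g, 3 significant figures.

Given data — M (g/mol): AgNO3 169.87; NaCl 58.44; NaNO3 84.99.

n(AgNO3) = 1260 / 169.87 = 7.417 mol
n(NaCl) = 531.0 / 58.44 = 9.086 mol
n/ν for AgNO3 = 7.417/1 = 7.417
n/ν for NaCl = 9.086/1 = 9.086
Smallest n/ν is AgNO3 → limiting reagent.
n(NaNO3) = (1/1) × 7.417 = 7.417 mol
mass = 7.417 × 84.99 = 630.4 g

630 g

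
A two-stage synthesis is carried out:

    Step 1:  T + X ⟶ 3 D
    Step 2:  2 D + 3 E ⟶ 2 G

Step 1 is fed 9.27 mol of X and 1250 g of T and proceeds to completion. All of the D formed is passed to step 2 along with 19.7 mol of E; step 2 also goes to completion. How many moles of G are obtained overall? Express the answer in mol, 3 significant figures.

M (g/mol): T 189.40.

Step 1:
n(X) = 9.270 mol
n(T) = 1250 / 189.40 = 6.600 mol
n/ν → X: 9.270, T: 6.600; T is limiting.
n(D) produced = (3/1) × 6.600 = 19.80 mol
Step 2:
n(D) available = 19.80 mol
n(E) = 19.70 mol
n/ν → D: 9.900, E: 6.567; E is limiting.
n(G) = (2/3) × 19.70 = 13.13 mol

13.1 mol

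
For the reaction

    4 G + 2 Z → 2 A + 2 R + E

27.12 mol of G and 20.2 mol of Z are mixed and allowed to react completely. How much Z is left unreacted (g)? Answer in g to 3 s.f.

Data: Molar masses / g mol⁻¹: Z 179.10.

1190 g

n(G) = 27.12 mol
n(Z) = 20.20 mol
n/ν for G = 27.12/4 = 6.780
n/ν for Z = 20.20/2 = 10.10
Smallest n/ν is G → limiting reagent.
Z consumed = (2/4) × 27.12 = 13.56 mol
Z remaining = 20.20 − 13.56 = 6.640 mol
mass = 6.640 × 179.10 = 1189 g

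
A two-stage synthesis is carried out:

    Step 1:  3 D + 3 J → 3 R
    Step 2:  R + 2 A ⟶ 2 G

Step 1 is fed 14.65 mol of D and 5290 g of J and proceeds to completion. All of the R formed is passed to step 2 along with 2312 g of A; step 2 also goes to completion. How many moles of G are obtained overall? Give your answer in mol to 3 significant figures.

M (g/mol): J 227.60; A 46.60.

Step 1:
n(D) = 14.65 mol
n(J) = 5290 / 227.60 = 23.24 mol
n/ν → D: 4.883, J: 7.747; D is limiting.
n(R) produced = (3/3) × 14.65 = 14.65 mol
Step 2:
n(R) available = 14.65 mol
n(A) = 2312 / 46.60 = 49.61 mol
n/ν → R: 14.65, A: 24.81; R is limiting.
n(G) = (2/1) × 14.65 = 29.30 mol

29.3 mol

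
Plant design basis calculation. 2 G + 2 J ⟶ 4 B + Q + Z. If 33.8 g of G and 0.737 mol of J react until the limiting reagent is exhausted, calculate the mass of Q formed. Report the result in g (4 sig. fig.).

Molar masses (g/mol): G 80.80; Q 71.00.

14.85 g

n(G) = 33.80 / 80.80 = 0.4183 mol
n(J) = 0.7370 mol
n/ν for G = 0.4183/2 = 0.2092
n/ν for J = 0.7370/2 = 0.3685
Smallest n/ν is G → limiting reagent.
n(Q) = (1/2) × 0.4183 = 0.2092 mol
mass = 0.2092 × 71.00 = 14.85 g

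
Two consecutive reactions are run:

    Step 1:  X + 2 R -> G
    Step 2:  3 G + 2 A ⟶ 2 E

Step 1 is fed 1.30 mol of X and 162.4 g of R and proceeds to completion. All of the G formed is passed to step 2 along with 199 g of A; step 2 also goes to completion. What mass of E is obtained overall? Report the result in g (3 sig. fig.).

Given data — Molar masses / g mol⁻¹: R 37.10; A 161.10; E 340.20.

Step 1:
n(X) = 1.300 mol
n(R) = 162.4 / 37.10 = 4.377 mol
n/ν → X: 1.300, R: 2.189; X is limiting.
n(G) produced = (1/1) × 1.300 = 1.300 mol
Step 2:
n(G) available = 1.300 mol
n(A) = 199.0 / 161.10 = 1.235 mol
n/ν → G: 0.4333, A: 0.6175; G is limiting.
n(E) = (2/3) × 1.300 = 0.8667 mol
mass = 0.8667 × 340.20 = 294.9 g

295 g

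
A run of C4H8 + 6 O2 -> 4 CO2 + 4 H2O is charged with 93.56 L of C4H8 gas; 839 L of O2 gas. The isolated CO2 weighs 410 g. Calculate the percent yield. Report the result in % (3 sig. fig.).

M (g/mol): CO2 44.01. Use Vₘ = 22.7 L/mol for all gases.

56.5 %

n(C4H8) = 93.56 / 22.7 = 4.122 mol
n(O2) = 839.0 / 22.7 = 36.96 mol
n/ν for C4H8 = 4.122/1 = 4.122
n/ν for O2 = 36.96/6 = 6.160
Smallest n/ν is C4H8 → limiting reagent.
theoretical n(CO2) = (4/1) × 4.122 = 16.49 mol → 725.7 g
% yield = 410 / 725.7 × 100 = 56.50 %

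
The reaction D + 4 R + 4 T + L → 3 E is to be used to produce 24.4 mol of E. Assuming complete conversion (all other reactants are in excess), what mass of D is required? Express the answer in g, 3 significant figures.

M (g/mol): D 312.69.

n(E) = 24.40 mol
n(D) = (1/3) × 24.40 = 8.133 mol
mass = 8.133 × 312.69 = 2543 g

2540 g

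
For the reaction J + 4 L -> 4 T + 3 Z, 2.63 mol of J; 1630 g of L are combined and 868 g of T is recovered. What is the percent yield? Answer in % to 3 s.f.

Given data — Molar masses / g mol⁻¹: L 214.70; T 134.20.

85.2 %

n(J) = 2.630 mol
n(L) = 1630 / 214.70 = 7.592 mol
n/ν for J = 2.630/1 = 2.630
n/ν for L = 7.592/4 = 1.898
Smallest n/ν is L → limiting reagent.
theoretical n(T) = (4/4) × 7.592 = 7.592 mol → 1019 g
% yield = 868 / 1019 × 100 = 85.18 %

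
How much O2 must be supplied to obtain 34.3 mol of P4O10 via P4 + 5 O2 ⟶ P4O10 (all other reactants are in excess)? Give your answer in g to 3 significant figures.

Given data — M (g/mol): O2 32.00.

n(P4O10) = 34.30 mol
n(O2) = (5/1) × 34.30 = 171.5 mol
mass = 171.5 × 32.00 = 5488 g

5490 g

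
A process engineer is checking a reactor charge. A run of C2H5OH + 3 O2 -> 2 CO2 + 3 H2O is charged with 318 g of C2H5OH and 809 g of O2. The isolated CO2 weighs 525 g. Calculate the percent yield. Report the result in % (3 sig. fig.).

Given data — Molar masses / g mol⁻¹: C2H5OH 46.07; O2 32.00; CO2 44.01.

n(C2H5OH) = 318.0 / 46.07 = 6.903 mol
n(O2) = 809.0 / 32.00 = 25.28 mol
n/ν → C2H5OH: 6.903, O2: 8.427; C2H5OH is limiting.
theoretical n(CO2) = (2/1) × 6.903 = 13.81 mol → 607.8 g
% yield = 525 / 607.8 × 100 = 86.38 %

86.4 %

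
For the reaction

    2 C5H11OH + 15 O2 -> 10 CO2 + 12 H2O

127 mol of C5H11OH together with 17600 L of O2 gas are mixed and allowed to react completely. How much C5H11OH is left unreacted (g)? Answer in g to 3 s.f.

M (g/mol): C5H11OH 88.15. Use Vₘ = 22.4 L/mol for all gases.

n(C5H11OH) = 127.0 mol
n(O2) = 17600 / 22.4 = 785.7 mol
n/ν for C5H11OH = 127.0/2 = 63.50
n/ν for O2 = 785.7/15 = 52.38
Smallest n/ν is O2 → limiting reagent.
C5H11OH consumed = (2/15) × 785.7 = 104.8 mol
C5H11OH remaining = 127.0 − 104.8 = 22.20 mol
mass = 22.20 × 88.15 = 1957 g

1960 g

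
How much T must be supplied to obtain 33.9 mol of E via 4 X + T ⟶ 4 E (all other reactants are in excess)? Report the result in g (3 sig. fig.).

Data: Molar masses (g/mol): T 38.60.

327 g

n(E) = 33.90 mol
n(T) = (1/4) × 33.90 = 8.475 mol
mass = 8.475 × 38.60 = 327.1 g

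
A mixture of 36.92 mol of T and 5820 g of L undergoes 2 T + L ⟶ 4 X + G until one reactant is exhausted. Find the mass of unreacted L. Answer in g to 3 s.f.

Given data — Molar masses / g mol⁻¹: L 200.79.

n(T) = 36.92 mol
n(L) = 5820 / 200.79 = 28.99 mol
n/ν → T: 18.46, L: 28.99; T is limiting.
L consumed = (1/2) × 36.92 = 18.46 mol
L remaining = 28.99 − 18.46 = 10.53 mol
mass = 10.53 × 200.79 = 2114 g

2110 g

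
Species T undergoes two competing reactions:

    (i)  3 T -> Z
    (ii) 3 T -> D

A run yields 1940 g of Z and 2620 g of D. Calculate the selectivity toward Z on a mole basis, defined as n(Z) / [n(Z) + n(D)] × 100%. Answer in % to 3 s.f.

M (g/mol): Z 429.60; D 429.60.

n(Z) = 1940 / 429.60 = 4.516 mol
n(D) = 2620 / 429.60 = 6.099 mol
selectivity = 4.516/(4.516+6.099) × 100 = 42.54 %

42.5 %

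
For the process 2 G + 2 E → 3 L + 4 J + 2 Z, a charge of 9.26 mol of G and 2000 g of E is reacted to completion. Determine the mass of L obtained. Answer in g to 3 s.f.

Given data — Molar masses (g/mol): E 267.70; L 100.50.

1130 g

n(G) = 9.260 mol
n(E) = 2000 / 267.70 = 7.471 mol
n/ν for G = 9.260/2 = 4.630
n/ν for E = 7.471/2 = 3.736
Smallest n/ν is E → limiting reagent.
n(L) = (3/2) × 7.471 = 11.21 mol
mass = 11.21 × 100.50 = 1127 g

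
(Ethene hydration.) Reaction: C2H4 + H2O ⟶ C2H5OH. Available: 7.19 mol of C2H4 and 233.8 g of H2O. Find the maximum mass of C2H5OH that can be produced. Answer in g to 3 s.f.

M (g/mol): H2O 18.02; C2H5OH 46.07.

331 g

n(C2H4) = 7.190 mol
n(H2O) = 233.8 / 18.02 = 12.97 mol
n/ν for C2H4 = 7.190/1 = 7.190
n/ν for H2O = 12.97/1 = 12.97
Smallest n/ν is C2H4 → limiting reagent.
n(C2H5OH) = (1/1) × 7.190 = 7.190 mol
mass = 7.190 × 46.07 = 331.2 g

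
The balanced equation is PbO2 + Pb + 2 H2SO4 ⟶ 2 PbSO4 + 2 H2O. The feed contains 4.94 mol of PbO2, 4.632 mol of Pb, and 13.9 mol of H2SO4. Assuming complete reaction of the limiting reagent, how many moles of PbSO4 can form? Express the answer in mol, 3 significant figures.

n(PbO2) = 4.940 mol
n(Pb) = 4.632 mol
n(H2SO4) = 13.90 mol
n/ν for PbO2 = 4.940/1 = 4.940
n/ν for Pb = 4.632/1 = 4.632
n/ν for H2SO4 = 13.90/2 = 6.950
Smallest n/ν is Pb → limiting reagent.
n(PbSO4) = (2/1) × 4.632 = 9.264 mol

9.26 mol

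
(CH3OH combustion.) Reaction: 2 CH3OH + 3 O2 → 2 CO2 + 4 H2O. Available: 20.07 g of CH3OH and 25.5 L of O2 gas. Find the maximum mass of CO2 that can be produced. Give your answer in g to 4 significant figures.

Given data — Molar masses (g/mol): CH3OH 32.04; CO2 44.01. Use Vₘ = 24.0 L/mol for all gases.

27.57 g

n(CH3OH) = 20.07 / 32.04 = 0.6264 mol
n(O2) = 25.50 / 24.0 = 1.063 mol
n/ν for CH3OH = 0.6264/2 = 0.3132
n/ν for O2 = 1.063/3 = 0.3543
Smallest n/ν is CH3OH → limiting reagent.
n(CO2) = (2/2) × 0.6264 = 0.6264 mol
mass = 0.6264 × 44.01 = 27.57 g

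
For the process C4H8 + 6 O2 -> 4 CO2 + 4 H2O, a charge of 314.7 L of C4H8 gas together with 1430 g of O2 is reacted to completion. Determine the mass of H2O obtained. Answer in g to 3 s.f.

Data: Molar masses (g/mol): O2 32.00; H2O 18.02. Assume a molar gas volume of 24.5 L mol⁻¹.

537 g

n(C4H8) = 314.7 / 24.5 = 12.84 mol
n(O2) = 1430 / 32.00 = 44.69 mol
n/ν → C4H8: 12.84, O2: 7.448; O2 is limiting.
n(H2O) = (4/6) × 44.69 = 29.79 mol
mass = 29.79 × 18.02 = 536.8 g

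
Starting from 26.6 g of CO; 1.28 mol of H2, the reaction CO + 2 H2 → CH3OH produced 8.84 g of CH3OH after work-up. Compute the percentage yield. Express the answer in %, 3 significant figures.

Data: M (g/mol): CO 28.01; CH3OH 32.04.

43.1 %

n(CO) = 26.60 / 28.01 = 0.9497 mol
n(H2) = 1.280 mol
n/ν for CO = 0.9497/1 = 0.9497
n/ν for H2 = 1.280/2 = 0.6400
Smallest n/ν is H2 → limiting reagent.
theoretical n(CH3OH) = (1/2) × 1.280 = 0.6400 mol → 20.51 g
% yield = 8.84 / 20.51 × 100 = 43.10 %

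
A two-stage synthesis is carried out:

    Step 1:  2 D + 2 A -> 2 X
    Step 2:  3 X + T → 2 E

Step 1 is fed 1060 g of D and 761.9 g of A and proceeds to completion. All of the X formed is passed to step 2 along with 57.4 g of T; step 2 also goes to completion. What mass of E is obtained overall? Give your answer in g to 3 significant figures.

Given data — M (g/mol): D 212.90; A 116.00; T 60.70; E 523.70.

Step 1:
n(D) = 1060 / 212.90 = 4.979 mol
n(A) = 761.9 / 116.00 = 6.568 mol
n/ν for D = 4.979/2 = 2.490
n/ν for A = 6.568/2 = 3.284
Smallest n/ν is D → limiting reagent.
n(X) produced = (2/2) × 4.979 = 4.979 mol
Step 2:
n(X) available = 4.979 mol
n(T) = 57.40 / 60.70 = 0.9456 mol
n/ν for X = 4.979/3 = 1.660
n/ν for T = 0.9456/1 = 0.9456
Smallest n/ν is T → limiting reagent.
n(E) = (2/1) × 0.9456 = 1.891 mol
mass = 1.891 × 523.70 = 990.3 g

990 g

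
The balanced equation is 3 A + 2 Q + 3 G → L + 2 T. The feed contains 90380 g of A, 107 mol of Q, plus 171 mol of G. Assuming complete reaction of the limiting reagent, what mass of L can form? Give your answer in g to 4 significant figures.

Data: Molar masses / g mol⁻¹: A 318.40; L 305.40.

16340 g

n(A) = 90380 / 318.40 = 283.9 mol
n(Q) = 107.0 mol
n(G) = 171.0 mol
n/ν → A: 94.63, Q: 53.50, G: 57.00; Q is limiting.
n(L) = (1/2) × 107.0 = 53.50 mol
mass = 53.50 × 305.40 = 16340 g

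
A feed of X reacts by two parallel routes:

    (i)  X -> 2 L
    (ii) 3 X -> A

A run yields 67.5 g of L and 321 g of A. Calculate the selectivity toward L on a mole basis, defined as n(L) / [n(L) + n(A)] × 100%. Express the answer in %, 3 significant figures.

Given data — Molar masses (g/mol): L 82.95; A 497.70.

55.8 %

n(L) = 67.5 / 82.95 = 0.8137 mol
n(A) = 321 / 497.70 = 0.6450 mol
selectivity = 0.8137/(0.8137+0.6450) × 100 = 55.78 %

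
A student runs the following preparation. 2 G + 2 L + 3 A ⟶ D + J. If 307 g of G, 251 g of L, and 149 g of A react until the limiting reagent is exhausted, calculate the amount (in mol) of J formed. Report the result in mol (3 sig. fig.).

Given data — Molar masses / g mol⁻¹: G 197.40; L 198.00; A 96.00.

n(G) = 307.0 / 197.40 = 1.555 mol
n(L) = 251.0 / 198.00 = 1.268 mol
n(A) = 149.0 / 96.00 = 1.552 mol
n/ν for G = 1.555/2 = 0.7775
n/ν for L = 1.268/2 = 0.6340
n/ν for A = 1.552/3 = 0.5173
Smallest n/ν is A → limiting reagent.
n(J) = (1/3) × 1.552 = 0.5173 mol

0.517 mol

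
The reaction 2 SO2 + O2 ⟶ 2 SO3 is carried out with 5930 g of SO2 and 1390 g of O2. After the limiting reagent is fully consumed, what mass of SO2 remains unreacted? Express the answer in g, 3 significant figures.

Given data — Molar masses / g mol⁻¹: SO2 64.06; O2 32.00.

n(SO2) = 5930 / 64.06 = 92.57 mol
n(O2) = 1390 / 32.00 = 43.44 mol
n/ν for SO2 = 92.57/2 = 46.29
n/ν for O2 = 43.44/1 = 43.44
Smallest n/ν is O2 → limiting reagent.
SO2 consumed = (2/1) × 43.44 = 86.88 mol
SO2 remaining = 92.57 − 86.88 = 5.690 mol
mass = 5.690 × 64.06 = 364.5 g

365 g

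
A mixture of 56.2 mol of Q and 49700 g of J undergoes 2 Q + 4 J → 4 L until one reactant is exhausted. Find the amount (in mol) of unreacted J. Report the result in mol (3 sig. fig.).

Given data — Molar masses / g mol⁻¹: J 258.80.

n(Q) = 56.20 mol
n(J) = 49700 / 258.80 = 192.0 mol
n/ν for Q = 56.20/2 = 28.10
n/ν for J = 192.0/4 = 48.00
Smallest n/ν is Q → limiting reagent.
J consumed = (4/2) × 56.20 = 112.4 mol
J remaining = 192.0 − 112.4 = 79.60 mol

79.6 mol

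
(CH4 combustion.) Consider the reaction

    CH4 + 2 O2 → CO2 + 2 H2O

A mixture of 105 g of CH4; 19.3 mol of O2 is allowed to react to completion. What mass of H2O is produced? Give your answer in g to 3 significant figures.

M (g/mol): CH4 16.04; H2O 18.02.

236 g

n(CH4) = 105.0 / 16.04 = 6.546 mol
n(O2) = 19.30 mol
n/ν for CH4 = 6.546/1 = 6.546
n/ν for O2 = 19.30/2 = 9.650
Smallest n/ν is CH4 → limiting reagent.
n(H2O) = (2/1) × 6.546 = 13.09 mol
mass = 13.09 × 18.02 = 235.9 g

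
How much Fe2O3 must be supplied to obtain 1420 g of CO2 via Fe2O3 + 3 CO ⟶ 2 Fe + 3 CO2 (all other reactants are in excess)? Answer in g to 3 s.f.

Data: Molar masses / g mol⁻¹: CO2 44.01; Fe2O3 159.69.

1720 g

n(CO2) = 1420 / 44.01 = 32.27 mol
n(Fe2O3) = (1/3) × 32.27 = 10.76 mol
mass = 10.76 × 159.69 = 1718 g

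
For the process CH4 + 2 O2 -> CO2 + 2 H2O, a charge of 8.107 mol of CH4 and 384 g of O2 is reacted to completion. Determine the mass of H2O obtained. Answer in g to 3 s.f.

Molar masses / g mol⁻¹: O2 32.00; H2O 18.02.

n(CH4) = 8.107 mol
n(O2) = 384.0 / 32.00 = 12.00 mol
n/ν → CH4: 8.107, O2: 6.000; O2 is limiting.
n(H2O) = (2/2) × 12.00 = 12.00 mol
mass = 12.00 × 18.02 = 216.2 g

216 g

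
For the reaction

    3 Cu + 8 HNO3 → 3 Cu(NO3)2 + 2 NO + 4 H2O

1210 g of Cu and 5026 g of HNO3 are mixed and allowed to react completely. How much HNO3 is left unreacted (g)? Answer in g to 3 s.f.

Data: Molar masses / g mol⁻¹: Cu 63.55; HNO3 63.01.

1830 g

n(Cu) = 1210 / 63.55 = 19.04 mol
n(HNO3) = 5026 / 63.01 = 79.77 mol
n/ν → Cu: 6.347, HNO3: 9.971; Cu is limiting.
HNO3 consumed = (8/3) × 19.04 = 50.77 mol
HNO3 remaining = 79.77 − 50.77 = 29.00 mol
mass = 29.00 × 63.01 = 1827 g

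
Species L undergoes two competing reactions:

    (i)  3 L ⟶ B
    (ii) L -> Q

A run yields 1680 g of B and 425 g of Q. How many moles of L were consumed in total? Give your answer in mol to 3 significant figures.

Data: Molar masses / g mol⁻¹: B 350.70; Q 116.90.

18.0 mol

n(B) = 1680 / 350.70 = 4.790 mol
n(Q) = 425 / 116.90 = 3.636 mol
n(L) via (i) = (3/1)×4.790 = 14.37 mol
n(L) via (ii) = (1/1)×3.636 = 3.636 mol
total n(L) = 14.37 + 3.636 = 18.01 mol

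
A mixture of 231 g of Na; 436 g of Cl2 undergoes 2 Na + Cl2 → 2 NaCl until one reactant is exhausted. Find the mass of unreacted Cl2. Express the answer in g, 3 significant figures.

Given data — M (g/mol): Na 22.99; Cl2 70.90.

79.8 g

n(Na) = 231.0 / 22.99 = 10.05 mol
n(Cl2) = 436.0 / 70.90 = 6.150 mol
n/ν for Na = 10.05/2 = 5.025
n/ν for Cl2 = 6.150/1 = 6.150
Smallest n/ν is Na → limiting reagent.
Cl2 consumed = (1/2) × 10.05 = 5.025 mol
Cl2 remaining = 6.150 − 5.025 = 1.125 mol
mass = 1.125 × 70.90 = 79.76 g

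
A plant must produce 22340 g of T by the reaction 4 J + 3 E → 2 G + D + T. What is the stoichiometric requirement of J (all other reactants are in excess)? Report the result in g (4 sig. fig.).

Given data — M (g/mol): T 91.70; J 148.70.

144900 g

n(T) = 22340 / 91.70 = 243.6 mol
n(J) = (4/1) × 243.6 = 974.4 mol
mass = 974.4 × 148.70 = 144900 g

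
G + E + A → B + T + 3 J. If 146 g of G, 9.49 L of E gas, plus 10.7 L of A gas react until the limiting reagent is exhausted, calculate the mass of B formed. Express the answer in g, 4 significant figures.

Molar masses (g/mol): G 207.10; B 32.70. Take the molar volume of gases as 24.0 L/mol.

n(G) = 146.0 / 207.10 = 0.7050 mol
n(E) = 9.490 / 24.0 = 0.3954 mol
n(A) = 10.70 / 24.0 = 0.4458 mol
n/ν for G = 0.7050/1 = 0.7050
n/ν for E = 0.3954/1 = 0.3954
n/ν for A = 0.4458/1 = 0.4458
Smallest n/ν is E → limiting reagent.
n(B) = (1/1) × 0.3954 = 0.3954 mol
mass = 0.3954 × 32.70 = 12.93 g

12.93 g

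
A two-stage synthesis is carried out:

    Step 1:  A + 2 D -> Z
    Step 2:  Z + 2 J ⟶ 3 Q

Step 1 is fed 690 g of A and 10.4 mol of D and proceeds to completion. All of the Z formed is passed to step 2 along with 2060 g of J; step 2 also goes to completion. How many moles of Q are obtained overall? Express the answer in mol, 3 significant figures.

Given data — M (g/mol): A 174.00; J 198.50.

11.9 mol

Step 1:
n(A) = 690.0 / 174.00 = 3.966 mol
n(D) = 10.40 mol
n/ν → A: 3.966, D: 5.200; A is limiting.
n(Z) produced = (1/1) × 3.966 = 3.966 mol
Step 2:
n(Z) available = 3.966 mol
n(J) = 2060 / 198.50 = 10.38 mol
n/ν → Z: 3.966, J: 5.190; Z is limiting.
n(Q) = (3/1) × 3.966 = 11.90 mol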